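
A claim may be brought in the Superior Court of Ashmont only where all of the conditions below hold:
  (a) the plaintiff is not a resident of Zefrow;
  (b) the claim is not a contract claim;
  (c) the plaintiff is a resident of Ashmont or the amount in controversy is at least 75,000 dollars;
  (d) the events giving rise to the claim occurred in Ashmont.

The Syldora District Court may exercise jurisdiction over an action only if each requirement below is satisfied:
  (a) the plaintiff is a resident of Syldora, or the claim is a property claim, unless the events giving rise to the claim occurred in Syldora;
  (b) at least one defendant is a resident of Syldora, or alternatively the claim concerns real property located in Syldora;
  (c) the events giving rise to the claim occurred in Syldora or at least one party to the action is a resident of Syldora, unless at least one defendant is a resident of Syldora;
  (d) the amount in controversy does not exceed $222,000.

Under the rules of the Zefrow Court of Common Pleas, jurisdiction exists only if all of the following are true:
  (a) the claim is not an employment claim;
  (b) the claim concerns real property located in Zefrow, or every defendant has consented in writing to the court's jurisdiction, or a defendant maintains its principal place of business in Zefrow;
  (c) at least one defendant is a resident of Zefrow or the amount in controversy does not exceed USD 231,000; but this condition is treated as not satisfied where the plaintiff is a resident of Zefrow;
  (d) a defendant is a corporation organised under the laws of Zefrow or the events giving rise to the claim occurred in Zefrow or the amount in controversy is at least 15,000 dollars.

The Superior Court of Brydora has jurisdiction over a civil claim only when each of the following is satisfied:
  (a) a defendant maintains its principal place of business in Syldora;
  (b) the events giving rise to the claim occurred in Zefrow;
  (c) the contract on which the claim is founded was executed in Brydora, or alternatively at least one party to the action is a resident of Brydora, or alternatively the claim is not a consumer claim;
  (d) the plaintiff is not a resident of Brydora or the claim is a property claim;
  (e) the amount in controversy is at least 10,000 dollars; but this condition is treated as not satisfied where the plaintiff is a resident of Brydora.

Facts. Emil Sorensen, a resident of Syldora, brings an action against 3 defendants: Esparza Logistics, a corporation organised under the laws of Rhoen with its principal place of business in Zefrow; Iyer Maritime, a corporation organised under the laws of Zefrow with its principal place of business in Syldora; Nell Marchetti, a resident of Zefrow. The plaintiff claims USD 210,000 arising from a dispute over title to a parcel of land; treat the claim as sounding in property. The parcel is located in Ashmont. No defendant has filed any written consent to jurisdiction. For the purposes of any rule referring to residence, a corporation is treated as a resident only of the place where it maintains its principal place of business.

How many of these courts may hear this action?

3

The Superior Court of Ashmont:
  (a) The plaintiff resides in Syldora, which is not Zefrow. Satisfied.
  (b) The claim is a property claim, not a contract claim. Condition met.
  (c) The amount in controversy is USD 210,000, which meets the $75,000 floor, which satisfies one of the alternatives. Satisfied.
  (d) The operative events occurred in Ashmont. Satisfied.
  → Every requirement is satisfied — jurisdiction.
The Syldora District Court:
  (a) The plaintiff resides in Syldora, which satisfies one of the alternatives. Met.
  (b) Iyer Maritime resides in Syldora, so this disjunct is met. Met.
  (c) Emil Sorensen resides in Syldora, which satisfies one of the alternatives. Satisfied.
  (d) The amount in controversy is $210,000, within the $222,000 ceiling. Condition met.
  → All conditions met; jurisdiction exists.
The Zefrow Court of Common Pleas:
  (a) The claim is a property claim, not an employment claim. Met.
  (b) Esparza Logistics has its principal place of business in Zefrow, so this disjunct is met. Satisfied.
  (c) Esparza Logistics resides in Zefrow, so this disjunct is met. The exception is not triggered, since the plaintiff resides in Syldora, not Zefrow. Met.
  (d) Iyer Maritime is organised under the laws of Zefrow — that alternative is enough. Met.
  → Jurisdiction lies.
The Superior Court of Brydora:
  (a) Iyer Maritime has its principal place of business in Syldora. Satisfied.
  (b) The operative events occurred in Ashmont, not Zefrow. Not met.
  (c) The claim is a property claim, not a consumer claim, so one alternative holds. Met.
  (d) The plaintiff resides in Syldora, which is not Brydora — that alternative is enough. Satisfied.
  (e) The amount in controversy is USD 210,000, which meets the USD 10,000 floor. And the carve-out is inapplicable — the plaintiff resides in Syldora, not Brydora. Satisfied.
  → No jurisdiction.
Courts with jurisdiction: the Superior Court of Ashmont, the Syldora District Court, the Zefrow Court of Common Pleas — 3 in total.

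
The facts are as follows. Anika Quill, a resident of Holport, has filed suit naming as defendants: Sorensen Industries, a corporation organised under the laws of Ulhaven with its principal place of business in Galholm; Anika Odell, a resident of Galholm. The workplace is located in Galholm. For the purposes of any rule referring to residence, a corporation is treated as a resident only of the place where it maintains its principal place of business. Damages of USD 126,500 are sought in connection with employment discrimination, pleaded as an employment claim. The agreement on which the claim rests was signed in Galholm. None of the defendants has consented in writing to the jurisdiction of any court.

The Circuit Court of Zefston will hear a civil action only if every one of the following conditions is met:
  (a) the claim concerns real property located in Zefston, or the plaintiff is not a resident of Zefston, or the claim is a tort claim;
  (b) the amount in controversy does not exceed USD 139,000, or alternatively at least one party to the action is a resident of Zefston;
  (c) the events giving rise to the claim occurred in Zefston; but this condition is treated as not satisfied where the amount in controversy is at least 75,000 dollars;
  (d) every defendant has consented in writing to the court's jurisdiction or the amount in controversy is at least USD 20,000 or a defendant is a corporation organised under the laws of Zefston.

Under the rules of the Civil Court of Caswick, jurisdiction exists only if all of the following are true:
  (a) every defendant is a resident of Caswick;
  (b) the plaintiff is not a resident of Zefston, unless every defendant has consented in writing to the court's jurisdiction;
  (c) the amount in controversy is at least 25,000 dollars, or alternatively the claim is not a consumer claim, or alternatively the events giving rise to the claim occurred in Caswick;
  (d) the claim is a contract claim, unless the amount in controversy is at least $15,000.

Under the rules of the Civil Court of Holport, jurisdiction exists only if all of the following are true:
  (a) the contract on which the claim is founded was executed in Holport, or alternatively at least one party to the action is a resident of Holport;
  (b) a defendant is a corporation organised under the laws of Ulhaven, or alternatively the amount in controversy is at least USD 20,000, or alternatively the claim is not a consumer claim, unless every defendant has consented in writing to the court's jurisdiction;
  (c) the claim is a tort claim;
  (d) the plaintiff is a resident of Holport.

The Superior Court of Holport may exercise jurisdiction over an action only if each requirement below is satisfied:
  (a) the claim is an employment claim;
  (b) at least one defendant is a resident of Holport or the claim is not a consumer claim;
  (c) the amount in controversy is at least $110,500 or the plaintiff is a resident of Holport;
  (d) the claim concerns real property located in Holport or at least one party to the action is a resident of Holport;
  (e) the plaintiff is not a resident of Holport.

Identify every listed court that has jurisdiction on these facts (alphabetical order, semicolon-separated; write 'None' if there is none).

None

The Circuit Court of Zefston:
  (a) The plaintiff resides in Holport, which is not Zefston, which satisfies one of the alternatives. Condition met.
  (b) The amount in controversy is $126,500, within the USD 139,000 ceiling, which satisfies one of the alternatives. Condition met.
  (c) The operative events occurred in Galholm, not Zefston. Condition not met.
  (d) The amount in controversy is $126,500, which meets the 20,000 dollars floor, so this disjunct is met. Condition met.
  → Not every requirement is met — no jurisdiction.
The Civil Court of Caswick:
  (a) The defendants reside as follows — Sorensen Industries in Galholm, Anika Odell in Galholm — not all in Caswick. Not satisfied.
  (b) The plaintiff resides in Holport, which is not Zefston. Satisfied.
  (c) The amount in controversy is USD 126,500, which meets the 25,000 dollars floor — that alternative is enough. Met.
  (d) The claim is an employment claim, not a contract claim. But the amount in controversy is $126,500, which meets the 15,000 dollars floor, and the 'unless' clause therefore excuses the requirement. Met.
  → At least one condition fails; no jurisdiction.
The Civil Court of Holport:
  (a) Anika Quill resides in Holport — that alternative is enough. Met.
  (b) Sorensen Industries is organised under the laws of Ulhaven, so this disjunct is met. Satisfied.
  (c) The claim is an employment claim, not a tort claim. Not satisfied.
  (d) The plaintiff resides in Holport. Met.
  → Not every requirement is met — no jurisdiction.
The Superior Court of Holport:
  (a) The claim is an employment claim. Met.
  (b) The claim is an employment claim, not a consumer claim, so this disjunct is met. Condition met.
  (c) The amount in controversy is 126,500 dollars, which meets the 110,500 dollars floor, so this disjunct is met. Met.
  (d) Anika Quill resides in Holport, so one alternative holds. Satisfied.
  (e) The plaintiff resides in Holport. Not satisfied.
  → At least one condition fails; no jurisdiction.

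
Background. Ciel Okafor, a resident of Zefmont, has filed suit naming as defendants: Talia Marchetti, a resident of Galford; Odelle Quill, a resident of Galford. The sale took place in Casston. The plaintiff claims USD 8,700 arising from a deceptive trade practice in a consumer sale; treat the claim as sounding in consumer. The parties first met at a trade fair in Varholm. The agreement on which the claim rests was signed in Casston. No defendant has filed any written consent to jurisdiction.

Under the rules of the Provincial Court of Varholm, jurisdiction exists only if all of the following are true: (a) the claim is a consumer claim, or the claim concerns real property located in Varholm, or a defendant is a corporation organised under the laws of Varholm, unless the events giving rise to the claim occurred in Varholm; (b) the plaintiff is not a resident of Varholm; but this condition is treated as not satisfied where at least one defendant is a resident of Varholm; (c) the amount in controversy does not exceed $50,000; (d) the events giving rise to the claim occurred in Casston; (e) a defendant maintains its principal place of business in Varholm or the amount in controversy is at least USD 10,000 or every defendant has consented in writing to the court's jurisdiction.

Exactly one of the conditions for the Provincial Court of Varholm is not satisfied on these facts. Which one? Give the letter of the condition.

The Provincial Court of Varholm:
  (a) The claim is a consumer claim, which satisfies one of the alternatives. Met.
  (b) The plaintiff resides in Zefmont, which is not Varholm. And the carve-out is inapplicable — no defendant resides in Varholm (they reside in Galford, Galford). Satisfied.
  (c) The amount in controversy is $8,700, within the $50,000 ceiling. Satisfied.
  (d) The operative events occurred in Casston. Satisfied.
  (e) No defendant is a corporation; the amount in controversy is $8,700, below the USD 10,000 floor; no such written consent has been filed — every alternative fails. Not satisfied.
Only condition (e) fails.

(e)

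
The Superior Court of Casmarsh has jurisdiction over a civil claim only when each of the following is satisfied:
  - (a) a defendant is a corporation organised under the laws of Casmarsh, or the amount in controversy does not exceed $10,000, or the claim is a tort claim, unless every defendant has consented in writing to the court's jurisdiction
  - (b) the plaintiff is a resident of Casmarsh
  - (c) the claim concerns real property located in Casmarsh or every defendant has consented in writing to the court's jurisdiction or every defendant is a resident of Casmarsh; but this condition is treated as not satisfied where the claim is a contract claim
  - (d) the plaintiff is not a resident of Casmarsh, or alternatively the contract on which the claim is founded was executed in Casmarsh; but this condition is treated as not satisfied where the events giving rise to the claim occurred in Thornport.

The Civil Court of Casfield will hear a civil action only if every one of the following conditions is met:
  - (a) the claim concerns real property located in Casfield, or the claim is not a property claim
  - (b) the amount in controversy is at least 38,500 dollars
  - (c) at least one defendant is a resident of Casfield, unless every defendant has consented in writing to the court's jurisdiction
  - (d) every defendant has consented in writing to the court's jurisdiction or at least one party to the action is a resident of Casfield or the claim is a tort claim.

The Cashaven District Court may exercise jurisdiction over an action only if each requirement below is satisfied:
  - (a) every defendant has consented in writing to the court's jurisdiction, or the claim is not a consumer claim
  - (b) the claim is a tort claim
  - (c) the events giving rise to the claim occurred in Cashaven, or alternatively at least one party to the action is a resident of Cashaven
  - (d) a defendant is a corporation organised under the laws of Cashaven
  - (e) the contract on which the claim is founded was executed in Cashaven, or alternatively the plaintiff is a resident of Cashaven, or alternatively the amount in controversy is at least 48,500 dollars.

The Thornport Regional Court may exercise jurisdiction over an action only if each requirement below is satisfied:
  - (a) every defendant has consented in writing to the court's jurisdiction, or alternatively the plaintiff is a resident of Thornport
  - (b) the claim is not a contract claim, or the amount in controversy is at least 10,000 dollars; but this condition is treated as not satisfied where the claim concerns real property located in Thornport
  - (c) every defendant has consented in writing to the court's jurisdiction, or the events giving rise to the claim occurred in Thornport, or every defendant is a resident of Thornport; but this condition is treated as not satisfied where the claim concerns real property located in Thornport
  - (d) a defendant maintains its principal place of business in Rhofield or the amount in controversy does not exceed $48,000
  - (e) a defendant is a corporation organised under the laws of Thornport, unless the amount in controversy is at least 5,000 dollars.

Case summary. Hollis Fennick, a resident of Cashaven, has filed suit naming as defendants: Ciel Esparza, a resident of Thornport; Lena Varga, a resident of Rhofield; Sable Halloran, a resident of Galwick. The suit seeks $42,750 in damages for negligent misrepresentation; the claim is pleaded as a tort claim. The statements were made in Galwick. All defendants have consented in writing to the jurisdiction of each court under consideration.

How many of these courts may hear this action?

The Superior Court of Casmarsh:
  (a) The claim is a tort claim, which satisfies one of the alternatives. Condition met.
  (b) The plaintiff resides in Cashaven, not Casmarsh. Condition not met.
  (c) Every defendant has filed written consent, which satisfies one of the alternatives. The carve-out does not apply: the claim is a tort claim, not a contract claim. Met.
  (d) The plaintiff resides in Cashaven, which is not Casmarsh, so one alternative holds. The exception is not triggered, since the operative events occurred in Galwick, not Thornport. Met.
  → No jurisdiction.
The Civil Court of Casfield:
  (a) The claim is a tort claim, not a property claim, so one alternative holds. Condition met.
  (b) The amount in controversy is $42,750, which meets the USD 38,500 floor. Met.
  (c) No defendant resides in Casfield (they reside in Thornport, Rhofield, Galwick). However, every defendant has filed written consent, so the 'unless' proviso supplies this condition. Satisfied.
  (d) Every defendant has filed written consent, which satisfies one of the alternatives. Met.
  → Every requirement is satisfied — jurisdiction.
The Cashaven District Court:
  (a) Every defendant has filed written consent — that alternative is enough. Satisfied.
  (b) The claim is a tort claim. Condition met.
  (c) Hollis Fennick resides in Cashaven, which satisfies one of the alternatives. Satisfied.
  (d) No defendant is a corporation. Not met.
  (e) The plaintiff resides in Cashaven, so this disjunct is met. Met.
  → Not every requirement is met — no jurisdiction.
The Thornport Regional Court:
  (a) Every defendant has filed written consent — that alternative is enough. Condition met.
  (b) The claim is a tort claim, not a contract claim — that alternative is enough. The carve-out does not apply: the claim does not concern real property. Satisfied.
  (c) Every defendant has filed written consent, so this disjunct is met. The carve-out does not apply: the claim does not concern real property. Met.
  (d) The amount in controversy is 42,750 dollars, within the 48,000 dollars ceiling, so one alternative holds. Met.
  (e) No defendant is a corporation. However, the amount in controversy is 42,750 dollars, which meets the USD 5,000 floor, so the 'unless' proviso supplies this condition. Met.
  → The court has jurisdiction.
Courts with jurisdiction: the Civil Court of Casfield, the Thornport Regional Court — 2 in total.

2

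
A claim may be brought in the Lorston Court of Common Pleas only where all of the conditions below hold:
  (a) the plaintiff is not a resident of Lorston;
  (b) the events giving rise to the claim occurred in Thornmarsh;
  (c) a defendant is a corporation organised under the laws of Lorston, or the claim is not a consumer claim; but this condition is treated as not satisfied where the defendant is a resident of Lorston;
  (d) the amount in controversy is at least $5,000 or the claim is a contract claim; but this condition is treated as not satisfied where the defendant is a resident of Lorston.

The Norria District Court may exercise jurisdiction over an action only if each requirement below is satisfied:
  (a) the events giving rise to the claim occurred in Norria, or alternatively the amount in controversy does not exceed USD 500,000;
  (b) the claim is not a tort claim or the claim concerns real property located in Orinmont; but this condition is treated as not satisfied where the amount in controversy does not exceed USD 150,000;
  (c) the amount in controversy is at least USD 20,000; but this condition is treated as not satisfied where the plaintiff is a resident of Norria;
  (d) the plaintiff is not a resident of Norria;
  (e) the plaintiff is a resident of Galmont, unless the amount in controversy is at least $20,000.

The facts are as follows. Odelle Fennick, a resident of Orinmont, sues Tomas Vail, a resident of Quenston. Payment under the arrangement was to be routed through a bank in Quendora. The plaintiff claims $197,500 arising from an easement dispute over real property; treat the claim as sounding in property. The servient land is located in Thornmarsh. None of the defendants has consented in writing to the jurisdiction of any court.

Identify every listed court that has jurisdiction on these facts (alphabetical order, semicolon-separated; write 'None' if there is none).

The Lorston Court of Common Pleas:
  (a) The plaintiff resides in Orinmont, which is not Lorston. Met.
  (b) The operative events occurred in Thornmarsh. Satisfied.
  (c) The claim is a property claim, not a consumer claim, so this disjunct is met. The exception is not triggered, since the defendant resides in Quenston, not Lorston. Met.
  (d) The amount in controversy is 197,500 dollars, which meets the USD 5,000 floor, which satisfies one of the alternatives. The exception is not triggered, since the defendant resides in Quenston, not Lorston. Met.
  → Every requirement is satisfied — jurisdiction.
The Norria District Court:
  (a) The amount in controversy is USD 197,500, within the USD 500,000 ceiling, which satisfies one of the alternatives. Met.
  (b) The claim is a property claim, not a tort claim, which satisfies one of the alternatives. The carve-out does not apply: the amount in controversy is 197,500 dollars, above the 150,000 dollars ceiling. Satisfied.
  (c) The amount in controversy is 197,500 dollars, which meets the 20,000 dollars floor. And the carve-out is inapplicable — the plaintiff resides in Orinmont, not Norria. Satisfied.
  (d) The plaintiff resides in Orinmont, which is not Norria. Condition met.
  (e) The plaintiff resides in Orinmont, not Galmont. However, the amount in controversy is 197,500 dollars, which meets the 20,000 dollars floor, so the 'unless' proviso supplies this condition. Condition met.
  → Jurisdiction lies.

the Lorston Court of Common Pleas; the Norria District Court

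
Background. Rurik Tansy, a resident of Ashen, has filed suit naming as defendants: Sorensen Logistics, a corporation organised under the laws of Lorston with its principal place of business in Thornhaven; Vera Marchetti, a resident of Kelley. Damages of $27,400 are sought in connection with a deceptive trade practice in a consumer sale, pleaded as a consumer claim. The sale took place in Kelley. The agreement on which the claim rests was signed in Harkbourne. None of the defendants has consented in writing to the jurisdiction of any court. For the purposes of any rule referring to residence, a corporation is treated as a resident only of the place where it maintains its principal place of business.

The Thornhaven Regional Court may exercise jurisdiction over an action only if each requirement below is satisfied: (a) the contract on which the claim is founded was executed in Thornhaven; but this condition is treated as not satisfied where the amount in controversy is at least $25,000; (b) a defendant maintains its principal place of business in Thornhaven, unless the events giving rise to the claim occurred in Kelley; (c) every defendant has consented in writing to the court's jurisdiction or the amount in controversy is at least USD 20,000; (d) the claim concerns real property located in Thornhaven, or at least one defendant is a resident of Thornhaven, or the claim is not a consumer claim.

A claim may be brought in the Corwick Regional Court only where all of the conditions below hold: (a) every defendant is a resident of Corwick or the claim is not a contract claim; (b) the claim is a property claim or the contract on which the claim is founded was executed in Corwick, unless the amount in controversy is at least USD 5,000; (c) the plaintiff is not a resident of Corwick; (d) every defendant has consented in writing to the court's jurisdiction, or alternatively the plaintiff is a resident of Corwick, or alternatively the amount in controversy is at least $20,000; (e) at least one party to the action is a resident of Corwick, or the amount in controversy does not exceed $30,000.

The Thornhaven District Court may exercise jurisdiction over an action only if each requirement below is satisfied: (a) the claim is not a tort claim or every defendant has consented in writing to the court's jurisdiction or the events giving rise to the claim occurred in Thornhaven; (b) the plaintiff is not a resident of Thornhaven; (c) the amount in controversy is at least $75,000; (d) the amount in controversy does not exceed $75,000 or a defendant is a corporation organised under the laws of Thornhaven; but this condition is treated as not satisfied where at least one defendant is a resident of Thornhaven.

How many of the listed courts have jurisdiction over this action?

The Thornhaven Regional Court:
  (a) The contract was executed in Harkbourne, not Thornhaven. Fails.
  (b) Sorensen Logistics has its principal place of business in Thornhaven. Satisfied.
  (c) The amount in controversy is USD 27,400, which meets the USD 20,000 floor, which satisfies one of the alternatives. Satisfied.
  (d) Sorensen Logistics resides in Thornhaven — that alternative is enough. Satisfied.
  → Not every requirement is met — no jurisdiction.
The Corwick Regional Court:
  (a) The claim is a consumer claim, not a contract claim, which satisfies one of the alternatives. Condition met.
  (b) The claim is a consumer claim, not a property claim; the contract was executed in Harkbourne, not Corwick — no alternative holds. But the amount in controversy is 27,400 dollars, which meets the 5,000 dollars floor, and the 'unless' clause therefore excuses the requirement. Met.
  (c) The plaintiff resides in Ashen, which is not Corwick. Condition met.
  (d) The amount in controversy is USD 27,400, which meets the USD 20,000 floor, so one alternative holds. Met.
  (e) The amount in controversy is $27,400, within the 30,000 dollars ceiling, so this disjunct is met. Condition met.
  → Jurisdiction lies.
The Thornhaven District Court:
  (a) The claim is a consumer claim, not a tort claim, which satisfies one of the alternatives. Condition met.
  (b) The plaintiff resides in Ashen, which is not Thornhaven. Satisfied.
  (c) The amount in controversy is 27,400 dollars, below the USD 75,000 floor. Condition not met.
  (d) The amount in controversy is $27,400, within the USD 75,000 ceiling, so one alternative holds. But the carve-out bites: Sorensen Logistics resides in Thornhaven. Not satisfied.
  → No jurisdiction.
Courts with jurisdiction: the Corwick Regional Court — 1 in total.

1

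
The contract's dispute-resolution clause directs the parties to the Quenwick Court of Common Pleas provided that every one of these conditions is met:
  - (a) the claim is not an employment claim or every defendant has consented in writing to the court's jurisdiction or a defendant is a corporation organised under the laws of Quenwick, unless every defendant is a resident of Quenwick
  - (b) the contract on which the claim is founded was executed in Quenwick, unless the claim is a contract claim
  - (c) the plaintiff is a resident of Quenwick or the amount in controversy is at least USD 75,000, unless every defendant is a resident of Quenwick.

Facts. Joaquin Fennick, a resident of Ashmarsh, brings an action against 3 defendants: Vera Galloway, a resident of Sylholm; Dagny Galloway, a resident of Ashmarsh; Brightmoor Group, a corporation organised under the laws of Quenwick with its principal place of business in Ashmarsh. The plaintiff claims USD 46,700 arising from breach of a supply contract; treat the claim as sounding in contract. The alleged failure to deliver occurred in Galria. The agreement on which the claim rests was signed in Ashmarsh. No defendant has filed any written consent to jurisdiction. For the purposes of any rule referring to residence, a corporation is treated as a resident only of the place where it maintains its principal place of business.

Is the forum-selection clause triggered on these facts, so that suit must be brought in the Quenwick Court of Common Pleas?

No

The Quenwick Court of Common Pleas:
  (a) The claim is a contract claim, not an employment claim, so this disjunct is met. Condition met.
  (b) The contract was executed in Ashmarsh, not Quenwick. The proviso rescues it, though: the claim is a contract claim. Condition met.
  (c) The plaintiff resides in Ashmarsh, not Quenwick; the amount in controversy is 46,700 dollars, below the $75,000 floor — no alternative holds. The proviso offers no rescue either, since the defendants reside as follows — Vera Galloway in Sylholm, Dagny Galloway in Ashmarsh, Brightmoor Group in Ashmarsh — not all in Quenwick. Condition not met.
  → The clause does not apply.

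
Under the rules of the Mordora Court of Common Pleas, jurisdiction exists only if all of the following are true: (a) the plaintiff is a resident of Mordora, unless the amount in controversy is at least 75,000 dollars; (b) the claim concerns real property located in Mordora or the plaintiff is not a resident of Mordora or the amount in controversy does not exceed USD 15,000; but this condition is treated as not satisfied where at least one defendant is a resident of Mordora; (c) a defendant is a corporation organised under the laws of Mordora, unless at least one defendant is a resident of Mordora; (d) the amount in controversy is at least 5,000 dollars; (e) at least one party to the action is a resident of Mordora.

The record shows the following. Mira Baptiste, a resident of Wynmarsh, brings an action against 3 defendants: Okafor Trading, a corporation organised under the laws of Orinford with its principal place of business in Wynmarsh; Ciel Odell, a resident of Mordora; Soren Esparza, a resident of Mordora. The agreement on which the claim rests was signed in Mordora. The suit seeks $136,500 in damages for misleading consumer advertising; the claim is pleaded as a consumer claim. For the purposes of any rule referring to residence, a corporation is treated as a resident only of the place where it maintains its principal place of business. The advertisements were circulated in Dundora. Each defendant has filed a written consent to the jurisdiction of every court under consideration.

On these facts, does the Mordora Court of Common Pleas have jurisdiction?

No

The Mordora Court of Common Pleas:
  (a) The plaintiff resides in Wynmarsh, not Mordora. The proviso rescues it, though: the amount in controversy is 136,500 dollars, which meets the USD 75,000 floor. Met.
  (b) The plaintiff resides in Wynmarsh, which is not Mordora, so one alternative holds. However, Ciel Odell resides in Mordora, which falls within the stated exception and so defeats the condition. Not met.
  (c) The corporate defendant(s) are organised in Orinford, not Mordora. But Ciel Odell resides in Mordora, and the 'unless' clause therefore excuses the requirement. Met.
  (d) The amount in controversy is $136,500, which meets the USD 5,000 floor. Satisfied.
  (e) Ciel Odell resides in Mordora. Met.
  → At least one condition fails; no jurisdiction.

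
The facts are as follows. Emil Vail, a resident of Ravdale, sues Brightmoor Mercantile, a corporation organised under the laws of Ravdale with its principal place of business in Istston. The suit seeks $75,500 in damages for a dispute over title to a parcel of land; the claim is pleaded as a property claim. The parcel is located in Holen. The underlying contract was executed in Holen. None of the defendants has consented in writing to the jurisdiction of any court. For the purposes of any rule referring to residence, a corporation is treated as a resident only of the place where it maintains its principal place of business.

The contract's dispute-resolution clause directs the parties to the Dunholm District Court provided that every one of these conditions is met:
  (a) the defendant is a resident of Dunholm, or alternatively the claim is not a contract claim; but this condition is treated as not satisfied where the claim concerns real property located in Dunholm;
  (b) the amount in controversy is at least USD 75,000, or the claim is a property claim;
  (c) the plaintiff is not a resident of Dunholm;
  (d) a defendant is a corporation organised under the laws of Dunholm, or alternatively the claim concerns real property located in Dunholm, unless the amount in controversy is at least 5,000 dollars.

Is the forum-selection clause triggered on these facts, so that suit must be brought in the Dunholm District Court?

The Dunholm District Court:
  (a) The claim is a property claim, not a contract claim, which satisfies one of the alternatives. And the carve-out is inapplicable — the property lies in Holen, not Dunholm. Satisfied.
  (b) The amount in controversy is USD 75,500, which meets the $75,000 floor, which satisfies one of the alternatives. Met.
  (c) The plaintiff resides in Ravdale, which is not Dunholm. Condition met.
  (d) The corporate defendant(s) are organised in Ravdale, not Dunholm; the property lies in Holen, not Dunholm — none of the alternatives is met. However, the amount in controversy is $75,500, which meets the $5,000 floor, so the 'unless' proviso supplies this condition. Satisfied.
  → The clause applies.

Yes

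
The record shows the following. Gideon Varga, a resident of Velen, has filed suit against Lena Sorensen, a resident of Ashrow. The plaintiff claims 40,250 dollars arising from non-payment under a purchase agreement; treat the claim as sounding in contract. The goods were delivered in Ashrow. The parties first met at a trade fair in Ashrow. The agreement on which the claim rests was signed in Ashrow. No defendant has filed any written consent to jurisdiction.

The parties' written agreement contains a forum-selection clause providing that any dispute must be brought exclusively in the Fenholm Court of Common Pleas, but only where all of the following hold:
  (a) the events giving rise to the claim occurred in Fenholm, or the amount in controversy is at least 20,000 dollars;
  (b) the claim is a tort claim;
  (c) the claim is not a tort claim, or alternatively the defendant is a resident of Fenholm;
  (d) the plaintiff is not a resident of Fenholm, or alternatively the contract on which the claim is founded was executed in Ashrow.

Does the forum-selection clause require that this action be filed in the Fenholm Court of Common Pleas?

The Fenholm Court of Common Pleas:
  (a) The amount in controversy is $40,250, which meets the $20,000 floor, so one alternative holds. Met.
  (b) The claim is a contract claim, not a tort claim. Not satisfied.
  (c) The claim is a contract claim, not a tort claim — that alternative is enough. Condition met.
  (d) The plaintiff resides in Velen, which is not Fenholm, so one alternative holds. Met.
  → The clause does not apply.

No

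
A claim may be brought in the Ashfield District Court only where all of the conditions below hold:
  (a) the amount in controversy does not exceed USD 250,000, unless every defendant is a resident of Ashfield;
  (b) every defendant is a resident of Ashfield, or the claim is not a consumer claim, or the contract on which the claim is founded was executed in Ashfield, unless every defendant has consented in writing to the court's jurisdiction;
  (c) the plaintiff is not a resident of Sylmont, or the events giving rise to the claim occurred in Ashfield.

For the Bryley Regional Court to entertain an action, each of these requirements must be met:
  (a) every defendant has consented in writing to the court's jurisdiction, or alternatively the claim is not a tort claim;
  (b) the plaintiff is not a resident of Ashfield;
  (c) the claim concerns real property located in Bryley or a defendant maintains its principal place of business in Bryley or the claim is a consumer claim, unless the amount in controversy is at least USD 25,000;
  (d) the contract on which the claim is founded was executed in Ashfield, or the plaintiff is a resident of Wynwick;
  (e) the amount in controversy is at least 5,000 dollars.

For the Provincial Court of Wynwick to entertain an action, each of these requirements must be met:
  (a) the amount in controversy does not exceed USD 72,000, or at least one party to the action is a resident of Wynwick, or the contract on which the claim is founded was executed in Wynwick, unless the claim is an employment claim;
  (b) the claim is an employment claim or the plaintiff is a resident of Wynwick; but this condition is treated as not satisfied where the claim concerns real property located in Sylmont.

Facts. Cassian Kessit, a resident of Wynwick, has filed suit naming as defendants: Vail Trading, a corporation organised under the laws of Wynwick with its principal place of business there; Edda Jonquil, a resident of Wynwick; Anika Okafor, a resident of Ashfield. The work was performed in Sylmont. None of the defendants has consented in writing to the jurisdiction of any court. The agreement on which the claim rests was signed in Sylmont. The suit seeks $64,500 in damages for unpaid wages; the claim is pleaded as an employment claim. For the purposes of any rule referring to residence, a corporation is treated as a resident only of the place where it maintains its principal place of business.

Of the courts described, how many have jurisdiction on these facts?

3

The Ashfield District Court:
  (a) The amount in controversy is $64,500, within the USD 250,000 ceiling. Condition met.
  (b) The claim is an employment claim, not a consumer claim, which satisfies one of the alternatives. Condition met.
  (c) The plaintiff resides in Wynwick, which is not Sylmont, so this disjunct is met. Satisfied.
  → The court has jurisdiction.
The Bryley Regional Court:
  (a) The claim is an employment claim, not a tort claim, so one alternative holds. Satisfied.
  (b) The plaintiff resides in Wynwick, which is not Ashfield. Met.
  (c) The claim does not concern real property; the corporate defendant(s) have their principal place of business in Wynwick, not Bryley; the claim is an employment claim, not a consumer claim — none of the alternatives is met. However, the amount in controversy is $64,500, which meets the USD 25,000 floor, so the 'unless' proviso supplies this condition. Met.
  (d) The plaintiff resides in Wynwick — that alternative is enough. Met.
  (e) The amount in controversy is $64,500, which meets the $5,000 floor. Met.
  → The court has jurisdiction.
The Provincial Court of Wynwick:
  (a) The amount in controversy is $64,500, within the USD 72,000 ceiling, which satisfies one of the alternatives. Met.
  (b) The claim is an employment claim, so this disjunct is met. The exception is not triggered, since the claim does not concern real property. Satisfied.
  → All conditions met; jurisdiction exists.
Courts with jurisdiction: the Ashfield District Court, the Bryley Regional Court, the Provincial Court of Wynwick — 3 in total.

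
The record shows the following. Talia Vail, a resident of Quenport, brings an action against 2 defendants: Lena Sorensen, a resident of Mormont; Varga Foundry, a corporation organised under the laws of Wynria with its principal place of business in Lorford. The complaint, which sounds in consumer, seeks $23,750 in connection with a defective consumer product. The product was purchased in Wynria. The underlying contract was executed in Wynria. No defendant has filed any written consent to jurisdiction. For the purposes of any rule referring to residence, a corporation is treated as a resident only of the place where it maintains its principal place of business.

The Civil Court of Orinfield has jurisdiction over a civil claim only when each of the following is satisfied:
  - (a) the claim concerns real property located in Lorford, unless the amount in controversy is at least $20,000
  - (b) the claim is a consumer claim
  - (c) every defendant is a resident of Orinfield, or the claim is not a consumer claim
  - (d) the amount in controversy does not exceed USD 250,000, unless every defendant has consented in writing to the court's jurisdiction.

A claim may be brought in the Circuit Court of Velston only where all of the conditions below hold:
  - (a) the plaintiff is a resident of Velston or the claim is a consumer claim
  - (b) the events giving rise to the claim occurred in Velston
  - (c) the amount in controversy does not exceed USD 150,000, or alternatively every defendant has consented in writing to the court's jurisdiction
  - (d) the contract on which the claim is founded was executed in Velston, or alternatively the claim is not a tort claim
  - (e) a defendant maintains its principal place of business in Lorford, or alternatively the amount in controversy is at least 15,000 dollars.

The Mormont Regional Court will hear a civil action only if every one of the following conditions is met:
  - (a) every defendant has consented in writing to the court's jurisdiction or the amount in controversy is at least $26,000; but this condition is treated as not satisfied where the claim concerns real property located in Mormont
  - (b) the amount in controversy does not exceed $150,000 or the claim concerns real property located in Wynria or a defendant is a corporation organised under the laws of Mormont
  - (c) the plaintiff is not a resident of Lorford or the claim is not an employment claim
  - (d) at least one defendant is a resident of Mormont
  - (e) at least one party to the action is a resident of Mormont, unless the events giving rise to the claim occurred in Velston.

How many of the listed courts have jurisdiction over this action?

0

The Civil Court of Orinfield:
  (a) The claim does not concern real property. The proviso rescues it, though: the amount in controversy is USD 23,750, which meets the 20,000 dollars floor. Met.
  (b) The claim is a consumer claim. Met.
  (c) The defendants reside as follows — Lena Sorensen in Mormont, Varga Foundry in Lorford — not all in Orinfield; the claim is a consumer claim — none of the alternatives is met. Fails.
  (d) The amount in controversy is 23,750 dollars, within the $250,000 ceiling. Satisfied.
  → At least one condition fails; no jurisdiction.
The Circuit Court of Velston:
  (a) The claim is a consumer claim, so one alternative holds. Met.
  (b) The operative events occurred in Wynria, not Velston. Not satisfied.
  (c) The amount in controversy is 23,750 dollars, within the USD 150,000 ceiling, so this disjunct is met. Met.
  (d) The claim is a consumer claim, not a tort claim, so one alternative holds. Satisfied.
  (e) Varga Foundry has its principal place of business in Lorford, which satisfies one of the alternatives. Met.
  → At least one condition fails; no jurisdiction.
The Mormont Regional Court:
  (a) No such written consent has been filed; the amount in controversy is USD 23,750, below the $26,000 floor — every alternative fails. Condition not met.
  (b) The amount in controversy is USD 23,750, within the 150,000 dollars ceiling, so this disjunct is met. Met.
  (c) The plaintiff resides in Quenport, which is not Lorford, so one alternative holds. Condition met.
  (d) Lena Sorensen resides in Mormont. Met.
  (e) Lena Sorensen resides in Mormont. Met.
  → The court lacks jurisdiction.
No court satisfies all of its conditions.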